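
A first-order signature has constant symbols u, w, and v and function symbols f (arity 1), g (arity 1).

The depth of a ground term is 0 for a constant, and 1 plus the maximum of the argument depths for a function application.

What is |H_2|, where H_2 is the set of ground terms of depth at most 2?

21

Count level by level. With function symbols f/1, g/1, the terms of depth ≤ k are the 3 constants together with each function applied to depth-≤(k−1) tuples, so N_k = 3 + N_{k-1} + N_{k-1}.
N_0 = 3
N_1 = 3 + 3 + 3 = 9
N_2 = 3 + 9 + 9 = 21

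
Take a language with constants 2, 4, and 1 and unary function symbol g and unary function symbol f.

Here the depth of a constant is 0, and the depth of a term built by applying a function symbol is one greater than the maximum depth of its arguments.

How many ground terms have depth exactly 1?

6

Count level by level. With function symbols g/1, f/1, the terms of depth ≤ k are the 3 constants together with each function applied to depth-≤(k−1) tuples, so N_k = 3 + N_{k-1} + N_{k-1}.
N_0 = 3
N_1 = 3 + 3 + 3 = 9
Terms of depth exactly 1: N_1 − N_0 = 9 − 3 = 6.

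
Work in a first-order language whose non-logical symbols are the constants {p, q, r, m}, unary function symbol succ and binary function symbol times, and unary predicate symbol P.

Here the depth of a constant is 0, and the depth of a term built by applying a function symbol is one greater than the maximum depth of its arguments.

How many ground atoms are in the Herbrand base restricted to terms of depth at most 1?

First count ground terms of depth ≤ 1.
Let N_k = |{terms of depth ≤ k}|. Then N_0 = 4 and N_k = 4 + N_{k-1} + N_{k-1}^2 for k ≥ 1 (one summand per function symbol, arity giving the exponent).
N_0 = 4
N_1 = 4 + 4 + 4^2 = 24
So |H| = 24.
A ground atom is a predicate applied to a tuple of terms from H, so the count is the sum over predicates of |H|^arity:
  P: 24
Total ground atoms: 24.

24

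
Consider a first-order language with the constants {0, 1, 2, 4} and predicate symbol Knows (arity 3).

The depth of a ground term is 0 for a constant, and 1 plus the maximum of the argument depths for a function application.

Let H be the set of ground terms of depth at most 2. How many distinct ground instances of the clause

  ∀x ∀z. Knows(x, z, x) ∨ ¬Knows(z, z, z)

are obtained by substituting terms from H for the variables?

Ground terms of depth ≤ 2:
  With no function symbols every ground term is a constant, so there are exactly 4 ground terms at every depth bound.
  N_0 = 4
  N_1 = 4
  N_2 = 4
  Explicitly: 0, 1, 2, 4.
So there are 4 ground terms available for substitution.
Each of x, z ranges independently over the available ground terms, and distinct assignments produce distinct instances.
Number of ground instances = 4^2 = 16.

16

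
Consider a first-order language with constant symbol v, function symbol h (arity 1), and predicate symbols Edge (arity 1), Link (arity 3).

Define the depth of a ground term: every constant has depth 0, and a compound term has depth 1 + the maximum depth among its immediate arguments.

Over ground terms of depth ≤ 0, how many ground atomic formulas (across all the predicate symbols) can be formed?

First count ground terms of depth ≤ 0.
If N_k denotes the number of depth-≤k ground terms, the 1 constant gives N_0 = 1, and each function symbol of arity r contributes N_{k-1}^r new terms at level k: N_k = 1 + N_{k-1}.
N_0 = 1
So |H| = 1.
Each predicate of arity r yields |H|^r ground atoms (one per choice of an r-tuple from H):
  Edge: 1;  Link: 1^3 = 1
Total ground atoms: 1 + 1 = 2.

2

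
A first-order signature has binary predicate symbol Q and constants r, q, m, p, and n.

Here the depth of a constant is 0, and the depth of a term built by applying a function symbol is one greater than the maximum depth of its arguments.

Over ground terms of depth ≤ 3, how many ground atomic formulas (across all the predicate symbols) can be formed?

First count ground terms of depth ≤ 3.
With no function symbols every ground term is a constant, so there are exactly 5 ground terms at every depth bound.
N_0 = 5
N_1 = 5
N_2 = 5
N_3 = 5
Explicitly: r, q, m, p, n.
So |H| = 5.
For each predicate symbol, the number of ground atoms is |H| raised to its arity; summing:
  Q: 5^2 = 25
Total ground atoms: 25.

25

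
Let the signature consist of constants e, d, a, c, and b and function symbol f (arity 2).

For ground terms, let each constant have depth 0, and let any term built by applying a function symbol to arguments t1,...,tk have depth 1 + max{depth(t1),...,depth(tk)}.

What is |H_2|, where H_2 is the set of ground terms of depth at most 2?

905

Write N_k for the number of ground terms of depth ≤ k. A term of depth ≤ k is either a constant or a function symbol applied to arguments of depth ≤ k−1, so N_k = 5 + N_{k-1}^2.
N_0 = 5
N_1 = 5 + 5^2 = 30
N_2 = 5 + 30^2 = 905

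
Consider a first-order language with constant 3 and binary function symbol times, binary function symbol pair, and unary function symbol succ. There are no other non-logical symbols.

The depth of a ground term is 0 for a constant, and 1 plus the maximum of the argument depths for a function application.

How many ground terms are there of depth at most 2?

If N_k denotes the number of depth-≤k ground terms, the 1 constant gives N_0 = 1, and each function symbol of arity r contributes N_{k-1}^r new terms at level k: N_k = 1 + N_{k-1}^2 + N_{k-1}^2 + N_{k-1}.
N_0 = 1
N_1 = 1 + 1^2 + 1^2 + 1 = 4
N_2 = 1 + 4^2 + 4^2 + 4 = 37

37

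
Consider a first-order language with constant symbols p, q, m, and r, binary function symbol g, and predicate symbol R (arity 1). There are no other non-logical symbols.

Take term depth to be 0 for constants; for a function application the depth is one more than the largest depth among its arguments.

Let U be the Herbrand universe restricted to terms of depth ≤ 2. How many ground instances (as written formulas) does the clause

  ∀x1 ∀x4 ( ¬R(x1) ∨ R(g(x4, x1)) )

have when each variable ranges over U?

163216

Ground terms of depth ≤ 2:
  Count level by level. With function symbols g/2, the terms of depth ≤ k are the 4 constants together with each function applied to depth-≤(k−1) tuples, so N_k = 4 + N_{k-1}^2.
  N_0 = 4
  N_1 = 4 + 4^2 = 20
  N_2 = 4 + 20^2 = 404
So there are 404 ground terms available for substitution.
The clause has 2 distinct variables (x1, x4), each appearing in the body. In the free term algebra distinct substitutions yield syntactically distinct ground instances.
Number of ground instances = 404^2 = 163216.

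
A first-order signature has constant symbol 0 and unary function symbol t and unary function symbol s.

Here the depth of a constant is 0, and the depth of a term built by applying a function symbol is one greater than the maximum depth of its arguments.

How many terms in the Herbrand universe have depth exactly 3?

Let N_k = |{terms of depth ≤ k}|. Then N_0 = 1 and N_k = 1 + N_{k-1} + N_{k-1} for k ≥ 1 (one summand per function symbol, arity giving the exponent).
N_0 = 1
N_1 = 1 + 1 + 1 = 3
N_2 = 1 + 3 + 3 = 7
N_3 = 1 + 7 + 7 = 15
Terms of depth exactly 3: N_3 − N_2 = 15 − 7 = 8.

8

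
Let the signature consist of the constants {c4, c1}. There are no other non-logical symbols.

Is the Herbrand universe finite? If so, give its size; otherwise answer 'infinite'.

There are no function symbols, so every ground term is one of the 2 constants.
The Herbrand universe is {c4, c1}, which is finite with 2 elements.

2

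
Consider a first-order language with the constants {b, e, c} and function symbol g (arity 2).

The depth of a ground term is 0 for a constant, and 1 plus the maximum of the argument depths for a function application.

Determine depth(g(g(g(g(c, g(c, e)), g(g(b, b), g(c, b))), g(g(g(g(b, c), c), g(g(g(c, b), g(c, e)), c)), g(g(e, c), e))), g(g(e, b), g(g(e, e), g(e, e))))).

7

depth(g(c, e)) = 1 + max(0, 0) = 1
depth(g(c, g(c, e))) = 1 + max(0, 1) = 2
depth(g(b, b)) = 1 + max(0, 0) = 1
depth(g(c, b)) = 1 + max(0, 0) = 1
depth(g(g(b, b), g(c, b))) = 1 + max(1, 1) = 2
depth(g(g(c, g(c, e)), g(g(b, b), g(c, b)))) = 1 + max(2, 2) = 3
depth(g(b, c)) = 1 + max(0, 0) = 1
depth(g(g(b, c), c)) = 1 + max(1, 0) = 2
depth(g(g(c, b), g(c, e))) = 1 + max(1, 1) = 2
depth(g(g(g(c, b), g(c, e)), c)) = 1 + max(2, 0) = 3
depth(g(g(g(b, c), c), g(g(g(c, b), g(c, e)), c))) = 1 + max(2, 3) = 4
depth(g(e, c)) = 1 + max(0, 0) = 1
depth(g(g(e, c), e)) = 1 + max(1, 0) = 2
depth(g(g(g(g(b, c), c), g(g(g(c, b), g(c, e)), c)), g(g(e, c), e))) = 1 + max(4, 2) = 5
depth(g(g(g(c, g(c, e)), g(g(b, b), g(c, b))), g(g(g(g(b, c), c), g(g(g(c, b), g(c, e)), c)), g(g(e, c), e)))) = 1 + max(3, 5) = 6
depth(g(e, b)) = 1 + max(0, 0) = 1
depth(g(e, e)) = 1 + max(0, 0) = 1
depth(g(g(e, e), g(e, e))) = 1 + max(1, 1) = 2
depth(g(g(e, b), g(g(e, e), g(e, e)))) = 1 + max(1, 2) = 3
depth(g(g(g(g(c, g(c, e)), g(g(b, b), g(c, b))), g(g(g(g(b, c), c), g(g(g(c, b), g(c, e)), c)), g(g(e, c), e))), g(g(e, b), g(g(e, e), g(e, e))))) = 1 + max(6, 3) = 7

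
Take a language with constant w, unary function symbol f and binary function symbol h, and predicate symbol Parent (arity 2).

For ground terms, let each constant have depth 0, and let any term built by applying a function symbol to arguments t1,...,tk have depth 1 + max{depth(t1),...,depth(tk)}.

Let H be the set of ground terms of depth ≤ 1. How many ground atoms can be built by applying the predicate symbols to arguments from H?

9

First count ground terms of depth ≤ 1.
Count level by level. With function symbols f/1, h/2, the terms of depth ≤ k are the 1 constant together with each function applied to depth-≤(k−1) tuples, so N_k = 1 + N_{k-1} + N_{k-1}^2.
N_0 = 1
N_1 = 1 + 1 + 1^2 = 3
Explicitly: w, f(w), h(w, w).
So |H| = 3.
For each predicate symbol, the number of ground atoms is |H| raised to its arity; summing:
  Parent: 3^2 = 9
Total ground atoms: 9.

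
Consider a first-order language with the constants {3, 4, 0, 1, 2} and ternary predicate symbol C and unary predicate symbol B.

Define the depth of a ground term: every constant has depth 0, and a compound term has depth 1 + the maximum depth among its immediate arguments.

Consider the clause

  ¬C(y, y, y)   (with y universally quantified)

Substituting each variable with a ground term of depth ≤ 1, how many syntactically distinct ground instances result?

Ground terms of depth ≤ 1:
  With no function symbols every ground term is a constant, so there are exactly 5 ground terms at every depth bound.
  N_0 = 5
  N_1 = 5
  Explicitly: 3, 4, 0, 1, 2.
So there are 5 ground terms available for substitution.
There is 1 variable to instantiate (y),  occurring in at least one literal, so different choices give different ground instances.
Number of ground instances = 5.

5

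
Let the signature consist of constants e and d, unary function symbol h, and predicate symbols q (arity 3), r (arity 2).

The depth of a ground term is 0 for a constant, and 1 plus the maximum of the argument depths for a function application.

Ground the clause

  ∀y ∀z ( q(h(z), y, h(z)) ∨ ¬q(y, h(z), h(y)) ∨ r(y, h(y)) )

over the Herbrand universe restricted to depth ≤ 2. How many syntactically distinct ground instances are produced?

Ground terms of depth ≤ 2:
  Count level by level. With function symbols h/1, the terms of depth ≤ k are the 2 constants together with each function applied to depth-≤(k−1) tuples, so N_k = 2 + N_{k-1}.
  N_0 = 2
  N_1 = 2 + 2 = 4
  N_2 = 2 + 4 = 6
  Explicitly: e, d, h(e), h(d), h(h(e)), h(h(d)).
So there are 6 ground terms available for substitution.
There are 2 variables to instantiate (y, z), each occurring in at least one literal, so different choices give different ground instances.
Number of ground instances = 6^2 = 36.

36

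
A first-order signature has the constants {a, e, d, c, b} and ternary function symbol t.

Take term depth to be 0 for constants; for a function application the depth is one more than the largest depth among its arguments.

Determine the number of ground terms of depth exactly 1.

If N_k denotes the number of depth-≤k ground terms, the 5 constants give N_0 = 5, and each function symbol of arity r contributes N_{k-1}^r new terms at level k: N_k = 5 + N_{k-1}^3.
N_0 = 5
N_1 = 5 + 5^3 = 130
Terms of depth exactly 1: N_1 − N_0 = 130 − 5 = 125.

125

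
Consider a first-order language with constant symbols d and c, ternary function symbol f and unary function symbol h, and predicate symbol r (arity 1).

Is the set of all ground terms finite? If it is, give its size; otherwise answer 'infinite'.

The signature has at least one function symbol (f, arity 3) and at least one constant (d).
Iterating f gives infinitely many distinct ground terms: d, f(d, d, d), f(f(d, d, d), f(d, d, d), f(d, d, d)), ...
So the Herbrand universe is infinite.

infinite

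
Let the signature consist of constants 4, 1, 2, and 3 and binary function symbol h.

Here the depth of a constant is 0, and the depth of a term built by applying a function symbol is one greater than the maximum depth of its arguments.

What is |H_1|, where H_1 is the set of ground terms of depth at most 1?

If N_k denotes the number of depth-≤k ground terms, the 4 constants give N_0 = 4, and each function symbol of arity r contributes N_{k-1}^r new terms at level k: N_k = 4 + N_{k-1}^2.
N_0 = 4
N_1 = 4 + 4^2 = 20

20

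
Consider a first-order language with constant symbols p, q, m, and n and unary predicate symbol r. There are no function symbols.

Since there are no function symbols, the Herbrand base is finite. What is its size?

4

With no function symbols, the Herbrand universe is just the 4 constants.
Ground atoms per predicate: r: 4.
Herbrand base size = 4 = 4.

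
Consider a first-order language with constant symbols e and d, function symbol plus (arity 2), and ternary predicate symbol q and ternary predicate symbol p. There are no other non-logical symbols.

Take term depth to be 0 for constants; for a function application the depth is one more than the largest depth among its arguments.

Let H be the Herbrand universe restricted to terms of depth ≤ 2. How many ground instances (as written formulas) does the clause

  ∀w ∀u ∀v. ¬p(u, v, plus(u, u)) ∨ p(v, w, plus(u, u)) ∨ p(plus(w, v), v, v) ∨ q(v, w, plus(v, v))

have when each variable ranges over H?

54872

Ground terms of depth ≤ 2:
  Count level by level. With function symbols plus/2, the terms of depth ≤ k are the 2 constants together with each function applied to depth-≤(k−1) tuples, so N_k = 2 + N_{k-1}^2.
  N_0 = 2
  N_1 = 2 + 2^2 = 6
  N_2 = 2 + 6^2 = 38
So there are 38 ground terms available for substitution.
Each of w, u, v ranges independently over the available ground terms, and distinct assignments produce distinct instances.
Number of ground instances = 38^3 = 54872.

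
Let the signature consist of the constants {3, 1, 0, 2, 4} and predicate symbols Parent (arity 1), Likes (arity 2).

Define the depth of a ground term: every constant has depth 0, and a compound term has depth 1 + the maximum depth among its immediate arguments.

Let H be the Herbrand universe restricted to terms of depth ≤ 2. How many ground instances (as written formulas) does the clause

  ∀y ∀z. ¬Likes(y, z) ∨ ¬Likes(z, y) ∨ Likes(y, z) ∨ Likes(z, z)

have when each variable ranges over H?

25

Ground terms of depth ≤ 2:
  With no function symbols every ground term is a constant, so there are exactly 5 ground terms at every depth bound.
  N_0 = 5
  N_1 = 5
  N_2 = 5
  Explicitly: 3, 1, 0, 2, 4.
So there are 5 ground terms available for substitution.
There are 2 variables to instantiate (y, z), each occurring in at least one literal, so different choices give different ground instances.
Number of ground instances = 5^2 = 25.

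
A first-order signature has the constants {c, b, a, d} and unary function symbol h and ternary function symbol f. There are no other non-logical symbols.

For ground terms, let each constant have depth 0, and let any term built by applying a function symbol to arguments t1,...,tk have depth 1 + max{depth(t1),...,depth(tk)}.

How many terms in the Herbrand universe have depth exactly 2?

373252

Let N_k = |{terms of depth ≤ k}|. Then N_0 = 4 and N_k = 4 + N_{k-1} + N_{k-1}^3 for k ≥ 1 (one summand per function symbol, arity giving the exponent).
N_0 = 4
N_1 = 4 + 4 + 4^3 = 72
N_2 = 4 + 72 + 72^3 = 373324
Terms of depth exactly 2: N_2 − N_1 = 373324 − 72 = 373252.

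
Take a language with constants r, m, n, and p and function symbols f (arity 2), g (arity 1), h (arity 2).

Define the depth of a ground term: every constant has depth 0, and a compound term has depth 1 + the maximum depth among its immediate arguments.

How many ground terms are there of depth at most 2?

3244

Let N_k = |{terms of depth ≤ k}|. Then N_0 = 4 and N_k = 4 + N_{k-1}^2 + N_{k-1} + N_{k-1}^2 for k ≥ 1 (one summand per function symbol, arity giving the exponent).
N_0 = 4
N_1 = 4 + 4^2 + 4 + 4^2 = 40
N_2 = 4 + 40^2 + 40 + 40^2 = 3244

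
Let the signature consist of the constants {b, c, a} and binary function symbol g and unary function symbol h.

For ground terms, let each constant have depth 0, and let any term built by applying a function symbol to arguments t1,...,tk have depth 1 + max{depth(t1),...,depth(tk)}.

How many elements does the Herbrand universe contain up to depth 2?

Write N_k for the number of ground terms of depth ≤ k. A term of depth ≤ k is either a constant or a function symbol applied to arguments of depth ≤ k−1, so N_k = 3 + N_{k-1}^2 + N_{k-1}.
N_0 = 3
N_1 = 3 + 3^2 + 3 = 15
N_2 = 3 + 15^2 + 15 = 243

243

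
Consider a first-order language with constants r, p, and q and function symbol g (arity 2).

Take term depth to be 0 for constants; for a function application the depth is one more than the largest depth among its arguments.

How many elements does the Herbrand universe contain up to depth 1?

Write N_k for the number of ground terms of depth ≤ k. A term of depth ≤ k is either a constant or a function symbol applied to arguments of depth ≤ k−1, so N_k = 3 + N_{k-1}^2.
N_0 = 3
N_1 = 3 + 3^2 = 12
Explicitly: r, p, q, g(r, r), g(r, p), g(r, q), g(p, r), g(p, p), g(p, q), g(q, r), g(q, p), g(q, q).

12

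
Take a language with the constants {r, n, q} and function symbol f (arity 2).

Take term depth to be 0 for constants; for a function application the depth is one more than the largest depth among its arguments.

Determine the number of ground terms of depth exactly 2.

135

If N_k denotes the number of depth-≤k ground terms, the 3 constants give N_0 = 3, and each function symbol of arity r contributes N_{k-1}^r new terms at level k: N_k = 3 + N_{k-1}^2.
N_0 = 3
N_1 = 3 + 3^2 = 12
N_2 = 3 + 12^2 = 147
Terms of depth exactly 2: N_2 − N_1 = 147 − 12 = 135.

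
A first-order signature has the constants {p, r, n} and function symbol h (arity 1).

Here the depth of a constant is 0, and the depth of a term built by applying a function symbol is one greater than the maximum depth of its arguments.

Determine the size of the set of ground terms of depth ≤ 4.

15

Let N_k count ground terms of depth at most k. Each non-constant term of depth ≤ k is some function symbol applied to depth-≤(k−1) arguments, giving N_k = 3 + N_{k-1}.
N_0 = 3
N_1 = 3 + 3 = 6
N_2 = 3 + 6 = 9
N_3 = 3 + 9 = 12
N_4 = 3 + 12 = 15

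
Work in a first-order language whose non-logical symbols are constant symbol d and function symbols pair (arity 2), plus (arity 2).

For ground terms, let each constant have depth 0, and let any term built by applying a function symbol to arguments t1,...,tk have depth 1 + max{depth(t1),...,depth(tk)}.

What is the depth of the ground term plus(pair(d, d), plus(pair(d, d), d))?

depth(pair(d, d)) = 1 + max(0, 0) = 1
depth(plus(pair(d, d), d)) = 1 + max(1, 0) = 2
depth(plus(pair(d, d), plus(pair(d, d), d))) = 1 + max(1, 2) = 3

3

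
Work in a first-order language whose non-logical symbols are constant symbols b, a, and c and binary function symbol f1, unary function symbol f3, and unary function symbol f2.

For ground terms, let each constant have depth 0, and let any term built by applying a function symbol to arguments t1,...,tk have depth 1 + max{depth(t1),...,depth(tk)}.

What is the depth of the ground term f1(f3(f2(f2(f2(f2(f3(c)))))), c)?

7

depth(f3(c)) = 1 + depth(c) = 1 + 0 = 1
depth(f2(f3(c))) = 1 + depth(f3(c)) = 1 + 1 = 2
depth(f2(f2(f3(c)))) = 1 + depth(f2(f3(c))) = 1 + 2 = 3
depth(f2(f2(f2(f3(c))))) = 1 + depth(f2(f2(f3(c)))) = 1 + 3 = 4
depth(f2(f2(f2(f2(f3(c)))))) = 1 + depth(f2(f2(f2(f3(c))))) = 1 + 4 = 5
depth(f3(f2(f2(f2(f2(f3(c))))))) = 1 + depth(f2(f2(f2(f2(f3(c)))))) = 1 + 5 = 6
depth(f1(f3(f2(f2(f2(f2(f3(c)))))), c)) = 1 + max(6, 0) = 7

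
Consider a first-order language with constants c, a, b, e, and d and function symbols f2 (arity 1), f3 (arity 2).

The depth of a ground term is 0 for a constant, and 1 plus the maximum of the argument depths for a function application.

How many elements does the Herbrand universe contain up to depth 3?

Write N_k for the number of ground terms of depth ≤ k. A term of depth ≤ k is either a constant or a function symbol applied to arguments of depth ≤ k−1, so N_k = 5 + N_{k-1} + N_{k-1}^2.
N_0 = 5
N_1 = 5 + 5 + 5^2 = 35
N_2 = 5 + 35 + 35^2 = 1265
N_3 = 5 + 1265 + 1265^2 = 1601495

1601495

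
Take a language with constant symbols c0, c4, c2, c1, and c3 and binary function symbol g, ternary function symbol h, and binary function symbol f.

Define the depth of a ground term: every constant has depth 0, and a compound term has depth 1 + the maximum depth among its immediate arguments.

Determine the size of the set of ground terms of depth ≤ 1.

Write N_k for the number of ground terms of depth ≤ k. A term of depth ≤ k is either a constant or a function symbol applied to arguments of depth ≤ k−1, so N_k = 5 + N_{k-1}^2 + N_{k-1}^3 + N_{k-1}^2.
N_0 = 5
N_1 = 5 + 5^2 + 5^3 + 5^2 = 180

180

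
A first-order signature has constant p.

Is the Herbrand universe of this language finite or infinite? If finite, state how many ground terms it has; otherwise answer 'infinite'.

There are no function symbols, so the only ground term is the single constant.
The Herbrand universe is {p}, finite with 1 element.

1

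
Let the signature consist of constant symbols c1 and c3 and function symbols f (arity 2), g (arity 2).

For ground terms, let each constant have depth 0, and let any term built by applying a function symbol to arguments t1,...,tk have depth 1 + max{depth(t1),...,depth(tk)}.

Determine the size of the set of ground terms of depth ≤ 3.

Let N_k = |{terms of depth ≤ k}|. Then N_0 = 2 and N_k = 2 + N_{k-1}^2 + N_{k-1}^2 for k ≥ 1 (one summand per function symbol, arity giving the exponent).
N_0 = 2
N_1 = 2 + 2^2 + 2^2 = 10
N_2 = 2 + 10^2 + 10^2 = 202
N_3 = 2 + 202^2 + 202^2 = 81610

81610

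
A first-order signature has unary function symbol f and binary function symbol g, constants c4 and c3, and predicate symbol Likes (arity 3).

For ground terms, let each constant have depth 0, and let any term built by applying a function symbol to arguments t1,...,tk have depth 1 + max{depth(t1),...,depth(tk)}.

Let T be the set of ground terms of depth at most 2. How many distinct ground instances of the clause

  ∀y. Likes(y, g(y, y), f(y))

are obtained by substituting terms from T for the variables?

Ground terms of depth ≤ 2:
  Write N_k for the number of ground terms of depth ≤ k. A term of depth ≤ k is either a constant or a function symbol applied to arguments of depth ≤ k−1, so N_k = 2 + N_{k-1} + N_{k-1}^2.
  N_0 = 2
  N_1 = 2 + 2 + 2^2 = 8
  N_2 = 2 + 8 + 8^2 = 74
So there are 74 ground terms available for substitution.
There is 1 variable to instantiate (y),  occurring in at least one literal, so different choices give different ground instances.
Number of ground instances = 74.

74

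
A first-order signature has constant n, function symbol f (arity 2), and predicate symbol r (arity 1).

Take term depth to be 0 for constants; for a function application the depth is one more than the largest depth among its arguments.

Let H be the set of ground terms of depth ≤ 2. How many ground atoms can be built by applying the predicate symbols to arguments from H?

5

First count ground terms of depth ≤ 2.
Count level by level. With function symbols f/2, the terms of depth ≤ k are the 1 constant together with each function applied to depth-≤(k−1) tuples, so N_k = 1 + N_{k-1}^2.
N_0 = 1
N_1 = 1 + 1^2 = 2
N_2 = 1 + 2^2 = 5
So |H| = 5.
A ground atom is a predicate applied to a tuple of terms from H, so the count is the sum over predicates of |H|^arity:
  r: 5
Total ground atoms: 5.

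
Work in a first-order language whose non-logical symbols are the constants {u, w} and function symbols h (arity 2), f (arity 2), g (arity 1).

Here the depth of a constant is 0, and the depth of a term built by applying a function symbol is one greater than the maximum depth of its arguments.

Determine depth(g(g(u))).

2

depth(g(u)) = 1 + depth(u) = 1 + 0 = 1
depth(g(g(u))) = 1 + depth(g(u)) = 1 + 1 = 2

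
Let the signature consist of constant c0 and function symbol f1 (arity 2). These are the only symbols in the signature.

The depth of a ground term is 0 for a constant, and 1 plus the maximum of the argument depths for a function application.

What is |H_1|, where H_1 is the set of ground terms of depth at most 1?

Write N_k for the number of ground terms of depth ≤ k. A term of depth ≤ k is either a constant or a function symbol applied to arguments of depth ≤ k−1, so N_k = 1 + N_{k-1}^2.
N_0 = 1
N_1 = 1 + 1^2 = 2
Explicitly: c0, f1(c0, c0).

2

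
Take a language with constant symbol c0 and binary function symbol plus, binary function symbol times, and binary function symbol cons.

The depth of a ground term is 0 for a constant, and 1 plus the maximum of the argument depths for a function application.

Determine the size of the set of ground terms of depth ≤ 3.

7204

Count level by level. With function symbols plus/2, times/2, cons/2, the terms of depth ≤ k are the 1 constant together with each function applied to depth-≤(k−1) tuples, so N_k = 1 + N_{k-1}^2 + N_{k-1}^2 + N_{k-1}^2.
N_0 = 1
N_1 = 1 + 1^2 + 1^2 + 1^2 = 4
N_2 = 1 + 4^2 + 4^2 + 4^2 = 49
N_3 = 1 + 49^2 + 49^2 + 49^2 = 7204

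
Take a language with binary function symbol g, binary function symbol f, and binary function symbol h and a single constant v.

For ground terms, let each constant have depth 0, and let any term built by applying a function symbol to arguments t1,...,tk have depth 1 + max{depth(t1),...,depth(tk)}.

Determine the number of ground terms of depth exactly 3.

7155

Let N_k count ground terms of depth at most k. Each non-constant term of depth ≤ k is some function symbol applied to depth-≤(k−1) arguments, giving N_k = 1 + N_{k-1}^2 + N_{k-1}^2 + N_{k-1}^2.
N_0 = 1
N_1 = 1 + 1^2 + 1^2 + 1^2 = 4
N_2 = 1 + 4^2 + 4^2 + 4^2 = 49
N_3 = 1 + 49^2 + 49^2 + 49^2 = 7204
Terms of depth exactly 3: N_3 − N_2 = 7204 − 49 = 7155.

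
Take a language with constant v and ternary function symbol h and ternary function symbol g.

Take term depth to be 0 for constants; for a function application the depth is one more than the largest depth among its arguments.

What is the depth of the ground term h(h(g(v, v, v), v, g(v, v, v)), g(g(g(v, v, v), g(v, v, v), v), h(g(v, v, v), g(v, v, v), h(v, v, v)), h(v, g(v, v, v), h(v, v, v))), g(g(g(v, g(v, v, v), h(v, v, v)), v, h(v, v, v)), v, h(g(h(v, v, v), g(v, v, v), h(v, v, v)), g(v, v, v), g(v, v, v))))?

5

depth(g(v, v, v)) = 1 + max(0, 0, 0) = 1
depth(h(g(v, v, v), v, g(v, v, v))) = 1 + max(1, 0, 1) = 2
depth(g(g(v, v, v), g(v, v, v), v)) = 1 + max(1, 1, 0) = 2
depth(h(v, v, v)) = 1 + max(0, 0, 0) = 1
depth(h(g(v, v, v), g(v, v, v), h(v, v, v))) = 1 + max(1, 1, 1) = 2
depth(h(v, g(v, v, v), h(v, v, v))) = 1 + max(0, 1, 1) = 2
depth(g(g(g(v, v, v), g(v, v, v), v), h(g(v, v, v), g(v, v, v), h(v, v, v)), h(v, g(v, v, v), h(v, v, v)))) = 1 + max(2, 2, 2) = 3
depth(g(v, g(v, v, v), h(v, v, v))) = 1 + max(0, 1, 1) = 2
depth(g(g(v, g(v, v, v), h(v, v, v)), v, h(v, v, v))) = 1 + max(2, 0, 1) = 3
depth(g(h(v, v, v), g(v, v, v), h(v, v, v))) = 1 + max(1, 1, 1) = 2
depth(h(g(h(v, v, v), g(v, v, v), h(v, v, v)), g(v, v, v), g(v, v, v))) = 1 + max(2, 1, 1) = 3
depth(g(g(g(v, g(v, v, v), h(v, v, v)), v, h(v, v, v)), v, h(g(h(v, v, v), g(v, v, v), h(v, v, v)), g(v, v, v), g(v, v, v)))) = 1 + max(3, 0, 3) = 4
depth(h(h(g(v, v, v), v, g(v, v, v)), g(g(g(v, v, v), g(v, v, v), v), h(g(v, v, v), g(v, v, v), h(v, v, v)), h(v, g(v, v, v), h(v, v, v))), g(g(g(v, g(v, v, v), h(v, v, v)), v, h(v, v, v)), v, h(g(h(v, v, v), g(v, v, v), h(v, v, v)), g(v, v, v), g(v, v, v))))) = 1 + max(2, 3, 4) = 5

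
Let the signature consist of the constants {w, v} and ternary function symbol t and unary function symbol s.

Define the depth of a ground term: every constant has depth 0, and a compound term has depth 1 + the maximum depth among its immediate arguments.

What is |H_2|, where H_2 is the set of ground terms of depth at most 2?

If N_k denotes the number of depth-≤k ground terms, the 2 constants give N_0 = 2, and each function symbol of arity r contributes N_{k-1}^r new terms at level k: N_k = 2 + N_{k-1}^3 + N_{k-1}.
N_0 = 2
N_1 = 2 + 2^3 + 2 = 12
N_2 = 2 + 12^3 + 12 = 1742

1742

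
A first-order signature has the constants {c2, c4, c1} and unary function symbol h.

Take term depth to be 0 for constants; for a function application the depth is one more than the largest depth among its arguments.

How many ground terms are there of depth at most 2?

Count level by level. With function symbols h/1, the terms of depth ≤ k are the 3 constants together with each function applied to depth-≤(k−1) tuples, so N_k = 3 + N_{k-1}.
N_0 = 3
N_1 = 3 + 3 = 6
N_2 = 3 + 6 = 9
Explicitly: c2, c4, c1, h(c2), h(c4), h(c1), h(h(c2)), h(h(c4)), h(h(c1)).

9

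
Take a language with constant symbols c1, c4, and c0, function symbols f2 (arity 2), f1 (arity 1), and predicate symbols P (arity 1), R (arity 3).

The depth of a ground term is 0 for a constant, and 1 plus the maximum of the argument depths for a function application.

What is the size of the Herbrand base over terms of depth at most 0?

30

First count ground terms of depth ≤ 0.
Let N_k = |{terms of depth ≤ k}|. Then N_0 = 3 and N_k = 3 + N_{k-1}^2 + N_{k-1} for k ≥ 1 (one summand per function symbol, arity giving the exponent).
N_0 = 3
Explicitly: c1, c4, c0.
So |H| = 3.
Ground atoms are formed by filling each argument slot of a predicate with a term from H, so an r-ary predicate gives |H|^r atoms:
  P: 3;  R: 3^3 = 27
Total ground atoms: 3 + 27 = 30.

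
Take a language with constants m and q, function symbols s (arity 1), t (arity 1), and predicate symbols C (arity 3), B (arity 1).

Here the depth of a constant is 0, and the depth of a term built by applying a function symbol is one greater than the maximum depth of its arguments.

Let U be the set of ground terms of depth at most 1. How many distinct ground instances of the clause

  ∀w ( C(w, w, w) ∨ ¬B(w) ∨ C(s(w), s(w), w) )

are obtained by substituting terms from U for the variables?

6

Ground terms of depth ≤ 1:
  Write N_k for the number of ground terms of depth ≤ k. A term of depth ≤ k is either a constant or a function symbol applied to arguments of depth ≤ k−1, so N_k = 2 + N_{k-1} + N_{k-1}.
  N_0 = 2
  N_1 = 2 + 2 + 2 = 6
  Explicitly: m, q, s(m), s(q), t(m), t(q).
So there are 6 ground terms available for substitution.
The body mentions the single quantified variable w; since ground terms form a free algebra, no two substitutions collapse to the same formula.
Number of ground instances = 6.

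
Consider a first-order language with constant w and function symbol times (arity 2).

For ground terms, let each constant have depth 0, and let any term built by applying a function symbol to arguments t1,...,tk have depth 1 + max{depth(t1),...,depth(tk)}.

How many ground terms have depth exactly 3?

21

If N_k denotes the number of depth-≤k ground terms, the 1 constant gives N_0 = 1, and each function symbol of arity r contributes N_{k-1}^r new terms at level k: N_k = 1 + N_{k-1}^2.
N_0 = 1
N_1 = 1 + 1^2 = 2
N_2 = 1 + 2^2 = 5
N_3 = 1 + 5^2 = 26
Terms of depth exactly 3: N_3 − N_2 = 26 − 5 = 21.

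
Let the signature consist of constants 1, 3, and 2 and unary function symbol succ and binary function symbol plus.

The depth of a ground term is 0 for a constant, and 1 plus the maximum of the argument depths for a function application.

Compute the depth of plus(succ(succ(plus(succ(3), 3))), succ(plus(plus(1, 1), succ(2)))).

depth(succ(3)) = 1 + depth(3) = 1 + 0 = 1
depth(plus(succ(3), 3)) = 1 + max(1, 0) = 2
depth(succ(plus(succ(3), 3))) = 1 + depth(plus(succ(3), 3)) = 1 + 2 = 3
depth(succ(succ(plus(succ(3), 3)))) = 1 + depth(succ(plus(succ(3), 3))) = 1 + 3 = 4
depth(plus(1, 1)) = 1 + max(0, 0) = 1
depth(succ(2)) = 1 + depth(2) = 1 + 0 = 1
depth(plus(plus(1, 1), succ(2))) = 1 + max(1, 1) = 2
depth(succ(plus(plus(1, 1), succ(2)))) = 1 + depth(plus(plus(1, 1), succ(2))) = 1 + 2 = 3
depth(plus(succ(succ(plus(succ(3), 3))), succ(plus(plus(1, 1), succ(2))))) = 1 + max(4, 3) = 5

5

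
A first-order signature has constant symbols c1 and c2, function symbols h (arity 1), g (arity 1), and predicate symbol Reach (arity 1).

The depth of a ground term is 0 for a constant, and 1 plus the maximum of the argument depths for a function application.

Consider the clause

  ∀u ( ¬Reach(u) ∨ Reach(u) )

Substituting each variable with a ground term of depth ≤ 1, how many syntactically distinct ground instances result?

Ground terms of depth ≤ 1:
  Let N_k count ground terms of depth at most k. Each non-constant term of depth ≤ k is some function symbol applied to depth-≤(k−1) arguments, giving N_k = 2 + N_{k-1} + N_{k-1}.
  N_0 = 2
  N_1 = 2 + 2 + 2 = 6
  Explicitly: c1, c2, h(c1), h(c2), g(c1), g(c2).
So there are 6 ground terms available for substitution.
The variable u ranges independently over the available ground terms, and distinct assignments produce distinct instances.
Number of ground instances = 6.

6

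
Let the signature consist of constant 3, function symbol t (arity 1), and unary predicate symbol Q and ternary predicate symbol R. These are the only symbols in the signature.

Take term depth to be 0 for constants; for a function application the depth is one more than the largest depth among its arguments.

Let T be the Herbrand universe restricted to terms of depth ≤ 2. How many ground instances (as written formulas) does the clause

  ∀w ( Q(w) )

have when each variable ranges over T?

Ground terms of depth ≤ 2:
  Let N_k count ground terms of depth at most k. Each non-constant term of depth ≤ k is some function symbol applied to depth-≤(k−1) arguments, giving N_k = 1 + N_{k-1}.
  N_0 = 1
  N_1 = 1 + 1 = 2
  N_2 = 1 + 2 = 3
  Explicitly: 3, t(3), t(t(3)).
So there are 3 ground terms available for substitution.
The variable w ranges independently over the available ground terms, and distinct assignments produce distinct instances.
Number of ground instances = 3.

3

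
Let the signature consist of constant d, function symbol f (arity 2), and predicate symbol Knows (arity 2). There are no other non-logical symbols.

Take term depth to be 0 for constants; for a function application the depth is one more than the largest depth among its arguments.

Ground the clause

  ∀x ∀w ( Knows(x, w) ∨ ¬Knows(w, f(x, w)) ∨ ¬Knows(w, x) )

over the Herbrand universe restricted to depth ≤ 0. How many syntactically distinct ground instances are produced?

Ground terms of depth ≤ 0:
  Write N_k for the number of ground terms of depth ≤ k. A term of depth ≤ k is either a constant or a function symbol applied to arguments of depth ≤ k−1, so N_k = 1 + N_{k-1}^2.
  N_0 = 1
So there is exactly 1 ground term available for substitution.
Each of x, w ranges independently over the available ground terms, and distinct assignments produce distinct instances.
Number of ground instances = 1^2 = 1.

1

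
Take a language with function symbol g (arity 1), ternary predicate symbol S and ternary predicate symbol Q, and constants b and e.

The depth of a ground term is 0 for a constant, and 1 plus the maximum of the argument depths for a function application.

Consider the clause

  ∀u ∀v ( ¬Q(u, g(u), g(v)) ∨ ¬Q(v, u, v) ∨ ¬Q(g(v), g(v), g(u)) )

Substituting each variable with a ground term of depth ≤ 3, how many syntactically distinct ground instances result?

Ground terms of depth ≤ 3:
  If N_k denotes the number of depth-≤k ground terms, the 2 constants give N_0 = 2, and each function symbol of arity r contributes N_{k-1}^r new terms at level k: N_k = 2 + N_{k-1}.
  N_0 = 2
  N_1 = 2 + 2 = 4
  N_2 = 2 + 4 = 6
  N_3 = 2 + 6 = 8
So there are 8 ground terms available for substitution.
There are 2 variables to instantiate (u, v), each occurring in at least one literal, so different choices give different ground instances.
Number of ground instances = 8^2 = 64.

64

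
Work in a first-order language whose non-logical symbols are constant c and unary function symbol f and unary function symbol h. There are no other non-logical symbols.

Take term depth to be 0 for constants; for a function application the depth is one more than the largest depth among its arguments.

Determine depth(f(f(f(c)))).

3

depth(f(c)) = 1 + depth(c) = 1 + 0 = 1
depth(f(f(c))) = 1 + depth(f(c)) = 1 + 1 = 2
depth(f(f(f(c)))) = 1 + depth(f(f(c))) = 1 + 2 = 3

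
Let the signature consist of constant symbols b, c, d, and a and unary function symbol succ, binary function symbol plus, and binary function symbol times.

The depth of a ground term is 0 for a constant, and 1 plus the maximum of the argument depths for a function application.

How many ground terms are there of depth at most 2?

If N_k denotes the number of depth-≤k ground terms, the 4 constants give N_0 = 4, and each function symbol of arity r contributes N_{k-1}^r new terms at level k: N_k = 4 + N_{k-1} + N_{k-1}^2 + N_{k-1}^2.
N_0 = 4
N_1 = 4 + 4 + 4^2 + 4^2 = 40
N_2 = 4 + 40 + 40^2 + 40^2 = 3244

3244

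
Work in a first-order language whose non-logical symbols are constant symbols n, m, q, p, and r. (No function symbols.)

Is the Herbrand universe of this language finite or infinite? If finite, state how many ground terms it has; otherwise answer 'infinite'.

There are no function symbols, so every ground term is one of the 5 constants.
The Herbrand universe is {n, m, q, p, r}, which is finite with 5 elements.

5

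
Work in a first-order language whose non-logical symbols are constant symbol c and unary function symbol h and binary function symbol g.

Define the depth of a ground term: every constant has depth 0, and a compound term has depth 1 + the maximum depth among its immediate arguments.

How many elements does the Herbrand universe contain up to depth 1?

3

Write N_k for the number of ground terms of depth ≤ k. A term of depth ≤ k is either a constant or a function symbol applied to arguments of depth ≤ k−1, so N_k = 1 + N_{k-1} + N_{k-1}^2.
N_0 = 1
N_1 = 1 + 1 + 1^2 = 3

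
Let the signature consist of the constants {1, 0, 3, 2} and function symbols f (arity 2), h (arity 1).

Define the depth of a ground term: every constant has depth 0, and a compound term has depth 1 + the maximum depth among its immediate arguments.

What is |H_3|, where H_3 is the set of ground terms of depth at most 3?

Count level by level. With function symbols f/2, h/1, the terms of depth ≤ k are the 4 constants together with each function applied to depth-≤(k−1) tuples, so N_k = 4 + N_{k-1}^2 + N_{k-1}.
N_0 = 4
N_1 = 4 + 4^2 + 4 = 24
N_2 = 4 + 24^2 + 24 = 604
N_3 = 4 + 604^2 + 604 = 365424

365424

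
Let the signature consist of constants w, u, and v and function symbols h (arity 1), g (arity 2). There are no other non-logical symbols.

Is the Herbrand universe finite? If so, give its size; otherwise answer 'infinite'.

infinite

The signature has at least one function symbol (h, arity 1) and at least one constant (w).
Iterating h gives infinitely many distinct ground terms: w, h(w), h(h(w)), ...
So the Herbrand universe is infinite.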